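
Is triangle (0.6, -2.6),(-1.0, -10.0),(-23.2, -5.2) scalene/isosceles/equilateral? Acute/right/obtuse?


Side lengths squared: AB^2=57.32, BC^2=515.88, CA^2=573.2
Sorted: [57.32, 515.88, 573.2]
By sides: Scalene, By angles: Right

Scalene, Right


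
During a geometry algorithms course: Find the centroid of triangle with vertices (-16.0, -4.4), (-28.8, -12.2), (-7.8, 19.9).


Centroid = ((x_A+x_B+x_C)/3, (y_A+y_B+y_C)/3)
= (((-16)+(-28.8)+(-7.8))/3, ((-4.4)+(-12.2)+19.9)/3)
= (-17.5333, 1.1)

(-17.5333, 1.1)


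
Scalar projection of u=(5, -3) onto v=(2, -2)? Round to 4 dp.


u.v = 16, |v| = sqrt(8) = 2.8284
Scalar projection = u.v / |v| = 16 / sqrt(8) = 5.6569

5.6569


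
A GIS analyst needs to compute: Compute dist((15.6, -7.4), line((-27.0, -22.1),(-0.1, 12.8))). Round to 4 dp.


|cross product| = 1091.31
|line direction| = sqrt(1941.62) = 44.0638
Distance = 1091.31/sqrt(1941.62) = 24.7666

24.7666


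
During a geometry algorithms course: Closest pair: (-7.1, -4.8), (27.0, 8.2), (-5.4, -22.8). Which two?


d(P0,P1) = 36.494, d(P0,P2) = 18.0801, d(P1,P2) = 44.8415
Closest: P0 and P2

Closest pair: (-7.1, -4.8) and (-5.4, -22.8), distance = 18.0801


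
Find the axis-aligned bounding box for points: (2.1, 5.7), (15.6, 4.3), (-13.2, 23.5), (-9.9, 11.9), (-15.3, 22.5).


x range: [-15.3, 15.6]
y range: [4.3, 23.5]
Bounding box: (-15.3,4.3) to (15.6,23.5)

(-15.3,4.3) to (15.6,23.5)


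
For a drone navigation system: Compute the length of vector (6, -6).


|u| = sqrt(6^2 + (-6)^2) = sqrt(72) = 8.4853

8.4853


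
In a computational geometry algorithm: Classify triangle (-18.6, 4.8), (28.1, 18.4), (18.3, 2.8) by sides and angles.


Side lengths squared: AB^2=2365.85, BC^2=339.4, CA^2=1365.61
Sorted: [339.4, 1365.61, 2365.85]
By sides: Scalene, By angles: Obtuse

Scalene, Obtuse


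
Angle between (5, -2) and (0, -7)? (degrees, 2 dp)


u.v = 14, |u| = sqrt(29) = 5.3852, |v| = sqrt(49) = 7
cos(theta) = u.v/(|u||v|) = 14/sqrt(1421) = 0.371391
theta = acos(0.371391) = 68.2 degrees

68.2 degrees


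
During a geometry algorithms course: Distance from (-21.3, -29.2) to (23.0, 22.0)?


dx=44.3, dy=51.2
d^2 = 44.3^2 + 51.2^2 = 4583.93
d = sqrt(4583.93) = 67.7047

67.7047


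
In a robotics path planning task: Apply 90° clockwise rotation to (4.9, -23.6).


90° CW: (x,y) -> (y, -x)
(4.9,-23.6) -> (-23.6, -4.9)

(-23.6, -4.9)


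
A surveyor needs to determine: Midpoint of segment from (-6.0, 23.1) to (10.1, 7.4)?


M = (((-6)+10.1)/2, (23.1+7.4)/2)
= (2.05, 15.25)

(2.05, 15.25)


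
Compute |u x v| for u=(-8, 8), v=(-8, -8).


|u x v| = |(-8)*(-8) - 8*(-8)|
= |64 - (-64)| = 128

128


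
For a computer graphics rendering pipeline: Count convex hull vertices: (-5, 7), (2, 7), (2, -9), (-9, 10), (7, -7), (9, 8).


Convex hull vertices (CCW): (-9, 10), (2, -9), (7, -7), (9, 8)
Count = 4

4


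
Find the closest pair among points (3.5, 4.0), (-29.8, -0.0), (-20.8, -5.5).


d(P0,P1) = 33.5394, d(P0,P2) = 26.091, d(P1,P2) = 10.5475
Closest: P1 and P2

Closest pair: (-29.8, -0.0) and (-20.8, -5.5), distance = 10.5475


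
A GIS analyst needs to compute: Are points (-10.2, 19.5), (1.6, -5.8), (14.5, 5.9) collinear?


Cross product: (1.6-(-10.2))*(5.9-19.5) - ((-5.8)-19.5)*(14.5-(-10.2))
= 464.43

No, not collinear


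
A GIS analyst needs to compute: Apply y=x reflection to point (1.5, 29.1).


Reflection over y=x: (x,y) -> (y,x)
(1.5, 29.1) -> (29.1, 1.5)

(29.1, 1.5)


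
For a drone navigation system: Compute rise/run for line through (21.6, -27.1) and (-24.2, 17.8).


slope = (y2-y1)/(x2-x1) = (17.8-(-27.1))/((-24.2)-21.6) = 44.9/(-45.8) = -0.9803

-0.9803


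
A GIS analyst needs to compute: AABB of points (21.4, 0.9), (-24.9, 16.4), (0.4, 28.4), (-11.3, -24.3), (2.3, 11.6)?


x range: [-24.9, 21.4]
y range: [-24.3, 28.4]
Bounding box: (-24.9,-24.3) to (21.4,28.4)

(-24.9,-24.3) to (21.4,28.4)


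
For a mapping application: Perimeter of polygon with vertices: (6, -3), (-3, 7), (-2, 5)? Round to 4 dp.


Sides: (6, -3)->(-3, 7): sqrt(181) = 13.453624, (-3, 7)->(-2, 5): sqrt(5) = 2.236068, (-2, 5)->(6, -3): sqrt(128) = 11.313708
Sum = 27.0034
Perimeter = 27.0034

27.0034


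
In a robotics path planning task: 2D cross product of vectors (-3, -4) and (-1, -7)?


u x v = u_x*v_y - u_y*v_x = (-3)*(-7) - (-4)*(-1)
= 21 - 4 = 17

17


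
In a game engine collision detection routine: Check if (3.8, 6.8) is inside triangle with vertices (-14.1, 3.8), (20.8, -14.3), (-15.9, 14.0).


Cross products: AB x AP = 428.69, BC x BP = -293.27, CA x CP = 187.98
All same sign? no

No, outside


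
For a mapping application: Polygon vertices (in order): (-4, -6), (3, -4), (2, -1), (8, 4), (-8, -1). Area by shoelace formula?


Shoelace sum: ((-4)*(-4) - 3*(-6)) + (3*(-1) - 2*(-4)) + (2*4 - 8*(-1)) + (8*(-1) - (-8)*4) + ((-8)*(-6) - (-4)*(-1))
= 123
Area = |123|/2 = 61.5

61.5


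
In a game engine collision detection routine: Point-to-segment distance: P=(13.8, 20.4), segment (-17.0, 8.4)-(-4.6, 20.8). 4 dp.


Project P onto AB: t = 1 (clamped to [0,1])
Closest point on segment: (-4.6, 20.8)
Distance: 18.4043

18.4043


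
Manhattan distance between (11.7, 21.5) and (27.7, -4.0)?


|11.7-27.7| + |21.5-(-4)| = 16 + 25.5 = 41.5

41.5


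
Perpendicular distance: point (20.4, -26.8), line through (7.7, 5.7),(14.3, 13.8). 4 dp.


|cross product| = 317.37
|line direction| = sqrt(109.17) = 10.4484
Distance = 317.37/sqrt(109.17) = 30.3749

30.3749


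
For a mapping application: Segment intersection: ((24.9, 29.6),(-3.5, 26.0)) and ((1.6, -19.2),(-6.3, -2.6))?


Cross products: d1=-772.3, d2=-272.42, d3=1302.04, d4=802.16
d1*d2 < 0 and d3*d4 < 0? no

No, they don't intersect


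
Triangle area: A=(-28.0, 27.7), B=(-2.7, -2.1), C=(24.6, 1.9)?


Area = |x_A(y_B-y_C) + x_B(y_C-y_A) + x_C(y_A-y_B)|/2
= |112 + 69.66 + 733.08|/2
= 914.74/2 = 457.37

457.37


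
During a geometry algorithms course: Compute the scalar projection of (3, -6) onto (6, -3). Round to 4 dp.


u.v = 36, |v| = sqrt(45) = 6.7082
Scalar projection = u.v / |v| = 36 / sqrt(45) = 5.3666

5.3666


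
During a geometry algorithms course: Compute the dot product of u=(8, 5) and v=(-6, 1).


u . v = u_x*v_x + u_y*v_y = 8*(-6) + 5*1
= (-48) + 5 = -43

-43


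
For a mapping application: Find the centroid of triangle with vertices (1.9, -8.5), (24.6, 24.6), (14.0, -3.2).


Centroid = ((x_A+x_B+x_C)/3, (y_A+y_B+y_C)/3)
= ((1.9+24.6+14)/3, ((-8.5)+24.6+(-3.2))/3)
= (13.5, 4.3)

(13.5, 4.3)


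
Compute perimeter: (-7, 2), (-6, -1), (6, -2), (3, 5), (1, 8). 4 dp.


Sides: (-7, 2)->(-6, -1): sqrt(10) = 3.162278, (-6, -1)->(6, -2): sqrt(145) = 12.041595, (6, -2)->(3, 5): sqrt(58) = 7.615773, (3, 5)->(1, 8): sqrt(13) = 3.605551, (1, 8)->(-7, 2): sqrt(100) = 10
Sum = 36.425197
Perimeter = 36.4252

36.4252


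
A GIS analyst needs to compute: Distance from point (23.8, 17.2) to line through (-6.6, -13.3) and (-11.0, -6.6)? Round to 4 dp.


|cross product| = 337.88
|line direction| = sqrt(64.25) = 8.0156
Distance = 337.88/sqrt(64.25) = 42.1528

42.1528


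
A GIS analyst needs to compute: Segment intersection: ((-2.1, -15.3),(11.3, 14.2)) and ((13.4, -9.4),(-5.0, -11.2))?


Cross products: d1=80.66, d2=-438.02, d3=-378.19, d4=140.49
d1*d2 < 0 and d3*d4 < 0? yes

Yes, they intersect


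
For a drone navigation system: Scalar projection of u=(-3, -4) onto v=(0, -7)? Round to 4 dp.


u.v = 28, |v| = sqrt(49) = 7
Scalar projection = u.v / |v| = 28 / sqrt(49) = 4

4


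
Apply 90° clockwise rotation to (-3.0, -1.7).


90° CW: (x,y) -> (y, -x)
(-3,-1.7) -> (-1.7, 3)

(-1.7, 3)


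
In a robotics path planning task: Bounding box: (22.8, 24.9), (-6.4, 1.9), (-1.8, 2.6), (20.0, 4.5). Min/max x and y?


x range: [-6.4, 22.8]
y range: [1.9, 24.9]
Bounding box: (-6.4,1.9) to (22.8,24.9)

(-6.4,1.9) to (22.8,24.9)


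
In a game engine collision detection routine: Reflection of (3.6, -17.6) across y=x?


Reflection over y=x: (x,y) -> (y,x)
(3.6, -17.6) -> (-17.6, 3.6)

(-17.6, 3.6)


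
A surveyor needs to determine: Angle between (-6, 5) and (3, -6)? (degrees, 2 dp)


u.v = -48, |u| = sqrt(61) = 7.8102, |v| = sqrt(45) = 6.7082
cos(theta) = u.v/(|u||v|) = -48/sqrt(2745) = -0.916157
theta = acos(-0.916157) = 156.37 degrees

156.37 degrees


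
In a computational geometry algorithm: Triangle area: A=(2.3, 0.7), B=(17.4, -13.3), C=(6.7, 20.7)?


Area = |x_A(y_B-y_C) + x_B(y_C-y_A) + x_C(y_A-y_B)|/2
= |(-78.2) + 348 + 93.8|/2
= 363.6/2 = 181.8

181.8


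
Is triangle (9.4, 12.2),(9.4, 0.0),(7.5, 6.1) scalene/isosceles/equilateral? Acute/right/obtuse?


Side lengths squared: AB^2=148.84, BC^2=40.82, CA^2=40.82
Sorted: [40.82, 40.82, 148.84]
By sides: Isosceles, By angles: Obtuse

Isosceles, Obtuse


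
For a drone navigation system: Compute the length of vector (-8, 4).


|u| = sqrt((-8)^2 + 4^2) = sqrt(80) = 8.9443

8.9443


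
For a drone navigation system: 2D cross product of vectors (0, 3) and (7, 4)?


u x v = u_x*v_y - u_y*v_x = 0*4 - 3*7
= 0 - 21 = -21

-21


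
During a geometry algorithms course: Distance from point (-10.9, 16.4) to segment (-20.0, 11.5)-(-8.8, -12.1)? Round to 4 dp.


Project P onto AB: t = 0 (clamped to [0,1])
Closest point on segment: (-20, 11.5)
Distance: 10.3354

10.3354


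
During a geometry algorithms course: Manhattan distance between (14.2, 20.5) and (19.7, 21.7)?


|14.2-19.7| + |20.5-21.7| = 5.5 + 1.2 = 6.7

6.7


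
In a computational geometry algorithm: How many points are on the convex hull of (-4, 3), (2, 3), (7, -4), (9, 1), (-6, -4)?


Convex hull vertices (CCW): (-6, -4), (7, -4), (9, 1), (2, 3), (-4, 3)
Count = 5

5


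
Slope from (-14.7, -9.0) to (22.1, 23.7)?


slope = (y2-y1)/(x2-x1) = (23.7-(-9))/(22.1-(-14.7)) = 32.7/36.8 = 0.8886

0.8886


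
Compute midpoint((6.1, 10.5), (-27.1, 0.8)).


M = ((6.1+(-27.1))/2, (10.5+0.8)/2)
= (-10.5, 5.65)

(-10.5, 5.65)


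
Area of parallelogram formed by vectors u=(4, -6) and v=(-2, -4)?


|u x v| = |4*(-4) - (-6)*(-2)|
= |(-16) - 12| = 28

28


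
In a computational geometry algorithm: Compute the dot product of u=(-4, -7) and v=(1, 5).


u . v = u_x*v_x + u_y*v_y = (-4)*1 + (-7)*5
= (-4) + (-35) = -39

-39


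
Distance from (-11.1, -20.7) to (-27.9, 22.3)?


dx=-16.8, dy=43
d^2 = (-16.8)^2 + 43^2 = 2131.24
d = sqrt(2131.24) = 46.1654

46.1654


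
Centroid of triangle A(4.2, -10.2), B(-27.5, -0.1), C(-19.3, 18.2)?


Centroid = ((x_A+x_B+x_C)/3, (y_A+y_B+y_C)/3)
= ((4.2+(-27.5)+(-19.3))/3, ((-10.2)+(-0.1)+18.2)/3)
= (-14.2, 2.6333)

(-14.2, 2.6333)


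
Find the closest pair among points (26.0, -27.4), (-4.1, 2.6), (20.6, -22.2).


d(P0,P1) = 42.4972, d(P0,P2) = 7.4967, d(P1,P2) = 35.0019
Closest: P0 and P2

Closest pair: (26.0, -27.4) and (20.6, -22.2), distance = 7.4967


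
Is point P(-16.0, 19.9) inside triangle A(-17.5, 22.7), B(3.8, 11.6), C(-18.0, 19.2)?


Cross products: AB x AP = -42.99, BC x BP = -30.46, CA x CP = -6.65
All same sign? yes

Yes, inside


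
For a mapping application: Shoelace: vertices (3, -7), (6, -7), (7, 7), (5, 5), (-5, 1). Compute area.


Shoelace sum: (3*(-7) - 6*(-7)) + (6*7 - 7*(-7)) + (7*5 - 5*7) + (5*1 - (-5)*5) + ((-5)*(-7) - 3*1)
= 174
Area = |174|/2 = 87

87


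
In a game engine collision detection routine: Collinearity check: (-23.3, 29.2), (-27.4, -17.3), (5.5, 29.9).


Cross product: ((-27.4)-(-23.3))*(29.9-29.2) - ((-17.3)-29.2)*(5.5-(-23.3))
= 1336.33

No, not collinear


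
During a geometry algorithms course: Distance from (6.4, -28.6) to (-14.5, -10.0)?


dx=-20.9, dy=18.6
d^2 = (-20.9)^2 + 18.6^2 = 782.77
d = sqrt(782.77) = 27.978

27.978


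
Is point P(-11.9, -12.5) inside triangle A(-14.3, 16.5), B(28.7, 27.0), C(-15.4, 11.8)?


Cross products: AB x AP = -1272.2, BC x BP = 1124.83, CA x CP = -43.18
All same sign? no

No, outside


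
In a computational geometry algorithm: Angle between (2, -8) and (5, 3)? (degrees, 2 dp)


u.v = -14, |u| = sqrt(68) = 8.2462, |v| = sqrt(34) = 5.831
cos(theta) = u.v/(|u||v|) = -14/sqrt(2312) = -0.291162
theta = acos(-0.291162) = 106.93 degrees

106.93 degrees


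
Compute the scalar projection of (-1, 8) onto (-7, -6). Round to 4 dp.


u.v = -41, |v| = sqrt(85) = 9.2195
Scalar projection = u.v / |v| = -41 / sqrt(85) = -4.4471

-4.4471


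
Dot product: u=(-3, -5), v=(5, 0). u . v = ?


u . v = u_x*v_x + u_y*v_y = (-3)*5 + (-5)*0
= (-15) + 0 = -15

-15


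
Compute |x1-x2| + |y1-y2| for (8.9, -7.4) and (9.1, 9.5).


|8.9-9.1| + |(-7.4)-9.5| = 0.2 + 16.9 = 17.1

17.1


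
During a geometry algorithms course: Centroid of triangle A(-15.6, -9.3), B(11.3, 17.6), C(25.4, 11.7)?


Centroid = ((x_A+x_B+x_C)/3, (y_A+y_B+y_C)/3)
= (((-15.6)+11.3+25.4)/3, ((-9.3)+17.6+11.7)/3)
= (7.0333, 6.6667)

(7.0333, 6.6667)


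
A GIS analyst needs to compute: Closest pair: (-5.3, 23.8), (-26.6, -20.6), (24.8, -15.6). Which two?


d(P0,P1) = 49.2448, d(P0,P2) = 49.582, d(P1,P2) = 51.6426
Closest: P0 and P1

Closest pair: (-5.3, 23.8) and (-26.6, -20.6), distance = 49.2448


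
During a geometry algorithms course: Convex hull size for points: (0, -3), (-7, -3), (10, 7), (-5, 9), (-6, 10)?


Convex hull vertices (CCW): (-7, -3), (0, -3), (10, 7), (-6, 10)
Count = 4

4


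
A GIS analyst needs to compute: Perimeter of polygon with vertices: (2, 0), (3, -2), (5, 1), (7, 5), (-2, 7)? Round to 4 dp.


Sides: (2, 0)->(3, -2): sqrt(5) = 2.236068, (3, -2)->(5, 1): sqrt(13) = 3.605551, (5, 1)->(7, 5): sqrt(20) = 4.472136, (7, 5)->(-2, 7): sqrt(85) = 9.219544, (-2, 7)->(2, 0): sqrt(65) = 8.062258
Sum = 27.595557
Perimeter = 27.5956

27.5956


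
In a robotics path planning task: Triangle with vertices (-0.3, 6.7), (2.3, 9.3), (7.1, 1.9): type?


Side lengths squared: AB^2=13.52, BC^2=77.8, CA^2=77.8
Sorted: [13.52, 77.8, 77.8]
By sides: Isosceles, By angles: Acute

Isosceles, Acute


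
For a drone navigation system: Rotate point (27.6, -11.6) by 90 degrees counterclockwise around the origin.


90° CCW: (x,y) -> (-y, x)
(27.6,-11.6) -> (11.6, 27.6)

(11.6, 27.6)


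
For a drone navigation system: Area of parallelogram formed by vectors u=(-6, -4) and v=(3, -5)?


|u x v| = |(-6)*(-5) - (-4)*3|
= |30 - (-12)| = 42

42


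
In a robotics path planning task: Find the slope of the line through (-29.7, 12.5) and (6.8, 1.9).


slope = (y2-y1)/(x2-x1) = (1.9-12.5)/(6.8-(-29.7)) = (-10.6)/36.5 = -0.2904

-0.2904


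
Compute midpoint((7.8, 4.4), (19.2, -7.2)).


M = ((7.8+19.2)/2, (4.4+(-7.2))/2)
= (13.5, -1.4)

(13.5, -1.4)


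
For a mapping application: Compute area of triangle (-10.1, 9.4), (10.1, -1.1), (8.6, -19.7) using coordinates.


Area = |x_A(y_B-y_C) + x_B(y_C-y_A) + x_C(y_A-y_B)|/2
= |(-187.86) + (-293.91) + 90.3|/2
= 391.47/2 = 195.735

195.735


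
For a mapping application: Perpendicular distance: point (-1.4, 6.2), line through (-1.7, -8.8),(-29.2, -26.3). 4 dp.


|cross product| = 407.25
|line direction| = sqrt(1062.5) = 32.596
Distance = 407.25/sqrt(1062.5) = 12.4939

12.4939


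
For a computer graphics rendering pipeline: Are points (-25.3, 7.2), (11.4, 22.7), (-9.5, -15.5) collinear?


Cross product: (11.4-(-25.3))*((-15.5)-7.2) - (22.7-7.2)*((-9.5)-(-25.3))
= -1077.99

No, not collinear


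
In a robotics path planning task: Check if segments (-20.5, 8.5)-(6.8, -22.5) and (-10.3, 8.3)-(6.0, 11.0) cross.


Cross products: d1=30.8, d2=-548.21, d3=310.74, d4=889.75
d1*d2 < 0 and d3*d4 < 0? no

No, they don't intersect


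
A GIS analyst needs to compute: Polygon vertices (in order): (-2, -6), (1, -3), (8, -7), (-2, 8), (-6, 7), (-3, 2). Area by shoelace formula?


Shoelace sum: ((-2)*(-3) - 1*(-6)) + (1*(-7) - 8*(-3)) + (8*8 - (-2)*(-7)) + ((-2)*7 - (-6)*8) + ((-6)*2 - (-3)*7) + ((-3)*(-6) - (-2)*2)
= 144
Area = |144|/2 = 72

72


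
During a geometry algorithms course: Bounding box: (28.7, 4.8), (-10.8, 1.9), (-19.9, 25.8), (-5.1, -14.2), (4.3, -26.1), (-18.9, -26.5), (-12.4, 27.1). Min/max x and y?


x range: [-19.9, 28.7]
y range: [-26.5, 27.1]
Bounding box: (-19.9,-26.5) to (28.7,27.1)

(-19.9,-26.5) to (28.7,27.1)


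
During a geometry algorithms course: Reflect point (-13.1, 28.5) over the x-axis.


Reflection over x-axis: (x,y) -> (x,-y)
(-13.1, 28.5) -> (-13.1, -28.5)

(-13.1, -28.5)


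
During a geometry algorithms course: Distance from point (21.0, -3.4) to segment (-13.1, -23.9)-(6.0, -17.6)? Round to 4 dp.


Project P onto AB: t = 1 (clamped to [0,1])
Closest point on segment: (6, -17.6)
Distance: 20.6553

20.6553


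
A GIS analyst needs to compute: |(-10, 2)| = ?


|u| = sqrt((-10)^2 + 2^2) = sqrt(104) = 10.198

10.198


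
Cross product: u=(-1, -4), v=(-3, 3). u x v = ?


u x v = u_x*v_y - u_y*v_x = (-1)*3 - (-4)*(-3)
= (-3) - 12 = -15

-15


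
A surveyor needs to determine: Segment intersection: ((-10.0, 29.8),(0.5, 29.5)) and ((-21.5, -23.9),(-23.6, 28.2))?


Cross products: d1=-711.92, d2=-1258.34, d3=-567.3, d4=-20.88
d1*d2 < 0 and d3*d4 < 0? no

No, they don't intersect


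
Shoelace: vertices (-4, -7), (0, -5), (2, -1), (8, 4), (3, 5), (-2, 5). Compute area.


Shoelace sum: ((-4)*(-5) - 0*(-7)) + (0*(-1) - 2*(-5)) + (2*4 - 8*(-1)) + (8*5 - 3*4) + (3*5 - (-2)*5) + ((-2)*(-7) - (-4)*5)
= 133
Area = |133|/2 = 66.5

66.5


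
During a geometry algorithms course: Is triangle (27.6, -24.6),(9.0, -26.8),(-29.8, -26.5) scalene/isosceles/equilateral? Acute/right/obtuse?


Side lengths squared: AB^2=350.8, BC^2=1505.53, CA^2=3298.37
Sorted: [350.8, 1505.53, 3298.37]
By sides: Scalene, By angles: Obtuse

Scalene, Obtuse


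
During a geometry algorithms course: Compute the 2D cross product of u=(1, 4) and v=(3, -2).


u x v = u_x*v_y - u_y*v_x = 1*(-2) - 4*3
= (-2) - 12 = -14

-14


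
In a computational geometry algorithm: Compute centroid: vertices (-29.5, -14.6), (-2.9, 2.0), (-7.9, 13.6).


Centroid = ((x_A+x_B+x_C)/3, (y_A+y_B+y_C)/3)
= (((-29.5)+(-2.9)+(-7.9))/3, ((-14.6)+2+13.6)/3)
= (-13.4333, 0.3333)

(-13.4333, 0.3333)


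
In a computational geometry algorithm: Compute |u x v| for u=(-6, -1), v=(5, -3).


|u x v| = |(-6)*(-3) - (-1)*5|
= |18 - (-5)| = 23

23


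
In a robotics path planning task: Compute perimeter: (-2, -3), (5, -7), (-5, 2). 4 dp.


Sides: (-2, -3)->(5, -7): sqrt(65) = 8.062258, (5, -7)->(-5, 2): sqrt(181) = 13.453624, (-5, 2)->(-2, -3): sqrt(34) = 5.830952
Sum = 27.346834
Perimeter = 27.3468

27.3468


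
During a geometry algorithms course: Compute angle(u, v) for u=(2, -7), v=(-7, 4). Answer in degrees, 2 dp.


u.v = -42, |u| = sqrt(53) = 7.2801, |v| = sqrt(65) = 8.0623
cos(theta) = u.v/(|u||v|) = -42/sqrt(3445) = -0.715574
theta = acos(-0.715574) = 135.69 degrees

135.69 degrees


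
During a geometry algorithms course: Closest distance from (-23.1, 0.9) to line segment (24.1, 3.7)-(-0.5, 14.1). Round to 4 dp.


Project P onto AB: t = 1 (clamped to [0,1])
Closest point on segment: (-0.5, 14.1)
Distance: 26.1725

26.1725


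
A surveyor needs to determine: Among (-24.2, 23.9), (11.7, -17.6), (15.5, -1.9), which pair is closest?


d(P0,P1) = 54.8731, d(P0,P2) = 47.3469, d(P1,P2) = 16.1533
Closest: P1 and P2

Closest pair: (11.7, -17.6) and (15.5, -1.9), distance = 16.1533


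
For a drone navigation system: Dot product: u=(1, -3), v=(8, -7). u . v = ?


u . v = u_x*v_x + u_y*v_y = 1*8 + (-3)*(-7)
= 8 + 21 = 29

29


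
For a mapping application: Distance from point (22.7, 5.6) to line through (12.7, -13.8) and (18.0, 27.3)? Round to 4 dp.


|cross product| = 308.18
|line direction| = sqrt(1717.3) = 41.4403
Distance = 308.18/sqrt(1717.3) = 7.4367

7.4367


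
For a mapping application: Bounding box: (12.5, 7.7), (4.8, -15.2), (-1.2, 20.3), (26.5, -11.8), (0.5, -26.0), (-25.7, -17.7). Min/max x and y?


x range: [-25.7, 26.5]
y range: [-26, 20.3]
Bounding box: (-25.7,-26) to (26.5,20.3)

(-25.7,-26) to (26.5,20.3)


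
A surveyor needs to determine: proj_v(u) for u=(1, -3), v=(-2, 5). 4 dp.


u.v = -17, |v| = sqrt(29) = 5.3852
Scalar projection = u.v / |v| = -17 / sqrt(29) = -3.1568

-3.1568


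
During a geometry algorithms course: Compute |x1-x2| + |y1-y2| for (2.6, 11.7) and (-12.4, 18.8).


|2.6-(-12.4)| + |11.7-18.8| = 15 + 7.1 = 22.1

22.1


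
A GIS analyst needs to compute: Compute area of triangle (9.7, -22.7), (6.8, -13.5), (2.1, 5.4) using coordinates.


Area = |x_A(y_B-y_C) + x_B(y_C-y_A) + x_C(y_A-y_B)|/2
= |(-183.33) + 191.08 + (-19.32)|/2
= 11.57/2 = 5.785

5.785


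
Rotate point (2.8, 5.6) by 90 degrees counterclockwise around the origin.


90° CCW: (x,y) -> (-y, x)
(2.8,5.6) -> (-5.6, 2.8)

(-5.6, 2.8)


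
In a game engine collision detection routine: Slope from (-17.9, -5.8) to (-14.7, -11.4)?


slope = (y2-y1)/(x2-x1) = ((-11.4)-(-5.8))/((-14.7)-(-17.9)) = (-5.6)/3.2 = -1.75

-1.75


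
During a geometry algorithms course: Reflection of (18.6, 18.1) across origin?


Reflection over origin: (x,y) -> (-x,-y)
(18.6, 18.1) -> (-18.6, -18.1)

(-18.6, -18.1)


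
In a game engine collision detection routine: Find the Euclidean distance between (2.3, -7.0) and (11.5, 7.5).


dx=9.2, dy=14.5
d^2 = 9.2^2 + 14.5^2 = 294.89
d = sqrt(294.89) = 17.1724

17.1724


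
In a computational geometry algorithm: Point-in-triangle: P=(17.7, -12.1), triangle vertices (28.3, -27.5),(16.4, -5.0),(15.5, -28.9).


Cross products: AB x AP = 55.24, BC x BP = 37.46, CA x CP = 211.96
All same sign? yes

Yes, inside


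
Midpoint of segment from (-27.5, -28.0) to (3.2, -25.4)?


M = (((-27.5)+3.2)/2, ((-28)+(-25.4))/2)
= (-12.15, -26.7)

(-12.15, -26.7)


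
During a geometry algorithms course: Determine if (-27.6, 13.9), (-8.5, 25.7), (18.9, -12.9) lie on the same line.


Cross product: ((-8.5)-(-27.6))*((-12.9)-13.9) - (25.7-13.9)*(18.9-(-27.6))
= -1060.58

No, not collinear


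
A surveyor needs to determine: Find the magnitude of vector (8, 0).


|u| = sqrt(8^2 + 0^2) = sqrt(64) = 8

8


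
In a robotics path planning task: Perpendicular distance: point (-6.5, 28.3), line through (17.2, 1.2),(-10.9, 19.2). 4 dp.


|cross product| = 334.91
|line direction| = sqrt(1113.61) = 33.3708
Distance = 334.91/sqrt(1113.61) = 10.036

10.036


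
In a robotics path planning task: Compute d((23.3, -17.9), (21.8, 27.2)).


dx=-1.5, dy=45.1
d^2 = (-1.5)^2 + 45.1^2 = 2036.26
d = sqrt(2036.26) = 45.1249

45.1249


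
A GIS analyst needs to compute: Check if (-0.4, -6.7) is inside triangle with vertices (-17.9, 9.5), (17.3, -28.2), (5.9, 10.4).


Cross products: AB x AP = 89.51, BC x BP = 438.12, CA x CP = 401.31
All same sign? yes

Yes, inside


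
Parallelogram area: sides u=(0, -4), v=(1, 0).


|u x v| = |0*0 - (-4)*1|
= |0 - (-4)| = 4

4


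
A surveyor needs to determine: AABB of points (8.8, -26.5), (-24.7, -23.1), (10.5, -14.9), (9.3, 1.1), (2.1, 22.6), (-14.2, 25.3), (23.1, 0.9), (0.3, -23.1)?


x range: [-24.7, 23.1]
y range: [-26.5, 25.3]
Bounding box: (-24.7,-26.5) to (23.1,25.3)

(-24.7,-26.5) to (23.1,25.3)


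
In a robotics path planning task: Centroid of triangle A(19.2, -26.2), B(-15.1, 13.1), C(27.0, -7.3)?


Centroid = ((x_A+x_B+x_C)/3, (y_A+y_B+y_C)/3)
= ((19.2+(-15.1)+27)/3, ((-26.2)+13.1+(-7.3))/3)
= (10.3667, -6.8)

(10.3667, -6.8)


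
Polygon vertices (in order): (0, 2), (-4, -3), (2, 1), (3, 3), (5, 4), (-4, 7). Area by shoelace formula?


Shoelace sum: (0*(-3) - (-4)*2) + ((-4)*1 - 2*(-3)) + (2*3 - 3*1) + (3*4 - 5*3) + (5*7 - (-4)*4) + ((-4)*2 - 0*7)
= 53
Area = |53|/2 = 26.5

26.5


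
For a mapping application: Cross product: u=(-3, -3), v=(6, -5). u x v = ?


u x v = u_x*v_y - u_y*v_x = (-3)*(-5) - (-3)*6
= 15 - (-18) = 33

33


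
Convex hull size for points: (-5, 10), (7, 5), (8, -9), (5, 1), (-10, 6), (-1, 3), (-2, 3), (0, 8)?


Convex hull vertices (CCW): (-10, 6), (8, -9), (7, 5), (0, 8), (-5, 10)
Count = 5

5


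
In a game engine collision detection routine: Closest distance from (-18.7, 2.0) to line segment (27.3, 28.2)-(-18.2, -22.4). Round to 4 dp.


Project P onto AB: t = 0.7383 (clamped to [0,1])
Closest point on segment: (-6.2921, -9.1573)
Distance: 16.6866

16.6866


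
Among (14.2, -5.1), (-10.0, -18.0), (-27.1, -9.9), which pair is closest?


d(P0,P1) = 27.4235, d(P0,P2) = 41.578, d(P1,P2) = 18.9214
Closest: P1 and P2

Closest pair: (-10.0, -18.0) and (-27.1, -9.9), distance = 18.9214


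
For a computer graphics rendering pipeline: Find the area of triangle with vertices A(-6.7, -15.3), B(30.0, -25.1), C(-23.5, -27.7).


Area = |x_A(y_B-y_C) + x_B(y_C-y_A) + x_C(y_A-y_B)|/2
= |(-17.42) + (-372) + (-230.3)|/2
= 619.72/2 = 309.86

309.86


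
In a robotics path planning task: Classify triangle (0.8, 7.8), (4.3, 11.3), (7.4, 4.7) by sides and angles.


Side lengths squared: AB^2=24.5, BC^2=53.17, CA^2=53.17
Sorted: [24.5, 53.17, 53.17]
By sides: Isosceles, By angles: Acute

Isosceles, Acute


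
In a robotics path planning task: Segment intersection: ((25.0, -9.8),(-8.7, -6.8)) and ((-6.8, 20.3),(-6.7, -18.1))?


Cross products: d1=1218.11, d2=-75.67, d3=-918.97, d4=374.81
d1*d2 < 0 and d3*d4 < 0? yes

Yes, they intersect


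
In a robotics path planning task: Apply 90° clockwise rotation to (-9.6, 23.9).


90° CW: (x,y) -> (y, -x)
(-9.6,23.9) -> (23.9, 9.6)

(23.9, 9.6)


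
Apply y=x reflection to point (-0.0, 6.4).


Reflection over y=x: (x,y) -> (y,x)
(0, 6.4) -> (6.4, 0)

(6.4, 0)


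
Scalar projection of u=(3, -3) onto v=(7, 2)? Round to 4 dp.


u.v = 15, |v| = sqrt(53) = 7.2801
Scalar projection = u.v / |v| = 15 / sqrt(53) = 2.0604

2.0604


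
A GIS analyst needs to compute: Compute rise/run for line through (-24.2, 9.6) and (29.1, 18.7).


slope = (y2-y1)/(x2-x1) = (18.7-9.6)/(29.1-(-24.2)) = 9.1/53.3 = 0.1707

0.1707


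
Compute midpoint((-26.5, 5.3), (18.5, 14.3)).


M = (((-26.5)+18.5)/2, (5.3+14.3)/2)
= (-4, 9.8)

(-4, 9.8)


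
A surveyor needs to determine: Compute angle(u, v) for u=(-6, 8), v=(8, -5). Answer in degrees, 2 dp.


u.v = -88, |u| = sqrt(100) = 10, |v| = sqrt(89) = 9.434
cos(theta) = u.v/(|u||v|) = -88/sqrt(8900) = -0.932798
theta = acos(-0.932798) = 158.88 degrees

158.88 degrees


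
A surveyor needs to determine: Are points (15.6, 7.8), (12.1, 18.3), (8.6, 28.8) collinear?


Cross product: (12.1-15.6)*(28.8-7.8) - (18.3-7.8)*(8.6-15.6)
= 0

Yes, collinear


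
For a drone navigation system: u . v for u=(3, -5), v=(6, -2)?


u . v = u_x*v_x + u_y*v_y = 3*6 + (-5)*(-2)
= 18 + 10 = 28

28


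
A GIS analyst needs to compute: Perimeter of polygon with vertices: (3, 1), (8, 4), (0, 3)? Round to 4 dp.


Sides: (3, 1)->(8, 4): sqrt(34) = 5.830952, (8, 4)->(0, 3): sqrt(65) = 8.062258, (0, 3)->(3, 1): sqrt(13) = 3.605551
Sum = 17.498761
Perimeter = 17.4988

17.4988


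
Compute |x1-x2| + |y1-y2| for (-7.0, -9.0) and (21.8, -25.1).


|(-7)-21.8| + |(-9)-(-25.1)| = 28.8 + 16.1 = 44.9

44.9


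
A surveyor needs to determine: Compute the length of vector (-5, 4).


|u| = sqrt((-5)^2 + 4^2) = sqrt(41) = 6.4031

6.4031


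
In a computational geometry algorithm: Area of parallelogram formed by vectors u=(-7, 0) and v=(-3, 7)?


|u x v| = |(-7)*7 - 0*(-3)|
= |(-49) - 0| = 49

49


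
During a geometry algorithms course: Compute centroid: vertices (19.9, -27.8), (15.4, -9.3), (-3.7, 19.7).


Centroid = ((x_A+x_B+x_C)/3, (y_A+y_B+y_C)/3)
= ((19.9+15.4+(-3.7))/3, ((-27.8)+(-9.3)+19.7)/3)
= (10.5333, -5.8)

(10.5333, -5.8)


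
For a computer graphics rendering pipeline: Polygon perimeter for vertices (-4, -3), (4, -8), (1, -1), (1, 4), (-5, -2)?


Sides: (-4, -3)->(4, -8): sqrt(89) = 9.433981, (4, -8)->(1, -1): sqrt(58) = 7.615773, (1, -1)->(1, 4): sqrt(25) = 5, (1, 4)->(-5, -2): sqrt(72) = 8.485281, (-5, -2)->(-4, -3): sqrt(2) = 1.414214
Sum = 31.949249
Perimeter = 31.9492

31.9492


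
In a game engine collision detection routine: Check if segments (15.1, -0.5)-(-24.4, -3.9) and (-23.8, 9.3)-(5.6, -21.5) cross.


Cross products: d1=910, d2=-406.56, d3=-519.36, d4=797.2
d1*d2 < 0 and d3*d4 < 0? yes

Yes, they intersect


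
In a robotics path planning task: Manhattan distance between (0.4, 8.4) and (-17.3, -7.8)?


|0.4-(-17.3)| + |8.4-(-7.8)| = 17.7 + 16.2 = 33.9

33.9


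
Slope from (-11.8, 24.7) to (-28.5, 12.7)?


slope = (y2-y1)/(x2-x1) = (12.7-24.7)/((-28.5)-(-11.8)) = (-12)/(-16.7) = 0.7186

0.7186


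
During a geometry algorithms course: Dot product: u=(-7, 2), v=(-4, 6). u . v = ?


u . v = u_x*v_x + u_y*v_y = (-7)*(-4) + 2*6
= 28 + 12 = 40

40


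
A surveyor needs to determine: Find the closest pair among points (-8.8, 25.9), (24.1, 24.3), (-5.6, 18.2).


d(P0,P1) = 32.9389, d(P0,P2) = 8.3385, d(P1,P2) = 30.32
Closest: P0 and P2

Closest pair: (-8.8, 25.9) and (-5.6, 18.2), distance = 8.3385


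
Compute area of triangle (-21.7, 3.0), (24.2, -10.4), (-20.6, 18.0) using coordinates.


Area = |x_A(y_B-y_C) + x_B(y_C-y_A) + x_C(y_A-y_B)|/2
= |616.28 + 363 + (-276.04)|/2
= 703.24/2 = 351.62

351.62


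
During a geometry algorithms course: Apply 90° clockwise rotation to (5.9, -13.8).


90° CW: (x,y) -> (y, -x)
(5.9,-13.8) -> (-13.8, -5.9)

(-13.8, -5.9)


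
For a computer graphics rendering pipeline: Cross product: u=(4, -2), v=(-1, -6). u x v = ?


u x v = u_x*v_y - u_y*v_x = 4*(-6) - (-2)*(-1)
= (-24) - 2 = -26

-26


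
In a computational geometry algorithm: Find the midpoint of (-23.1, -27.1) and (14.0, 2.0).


M = (((-23.1)+14)/2, ((-27.1)+2)/2)
= (-4.55, -12.55)

(-4.55, -12.55)


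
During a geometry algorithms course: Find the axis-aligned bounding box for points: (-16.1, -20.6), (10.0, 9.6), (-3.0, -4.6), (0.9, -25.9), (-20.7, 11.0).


x range: [-20.7, 10]
y range: [-25.9, 11]
Bounding box: (-20.7,-25.9) to (10,11)

(-20.7,-25.9) to (10,11)


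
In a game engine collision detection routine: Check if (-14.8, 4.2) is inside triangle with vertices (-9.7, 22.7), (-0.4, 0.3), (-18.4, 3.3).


Cross products: AB x AP = -286.29, BC x BP = -27, CA x CP = -62.01
All same sign? yes

Yes, inside


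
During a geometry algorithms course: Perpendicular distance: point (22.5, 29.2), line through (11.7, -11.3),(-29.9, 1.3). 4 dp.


|cross product| = 1820.88
|line direction| = sqrt(1889.32) = 43.4663
Distance = 1820.88/sqrt(1889.32) = 41.8918

41.8918


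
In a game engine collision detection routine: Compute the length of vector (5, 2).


|u| = sqrt(5^2 + 2^2) = sqrt(29) = 5.3852

5.3852


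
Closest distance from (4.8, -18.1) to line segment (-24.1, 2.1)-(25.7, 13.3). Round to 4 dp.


Project P onto AB: t = 0.4655 (clamped to [0,1])
Closest point on segment: (-0.9156, 7.3142)
Distance: 26.0489

26.0489


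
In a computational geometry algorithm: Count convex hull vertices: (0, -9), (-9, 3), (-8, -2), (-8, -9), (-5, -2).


Convex hull vertices (CCW): (-9, 3), (-8, -9), (0, -9), (-5, -2)
Count = 4

4


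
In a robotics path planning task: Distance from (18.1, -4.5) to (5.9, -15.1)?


dx=-12.2, dy=-10.6
d^2 = (-12.2)^2 + (-10.6)^2 = 261.2
d = sqrt(261.2) = 16.1617

16.1617


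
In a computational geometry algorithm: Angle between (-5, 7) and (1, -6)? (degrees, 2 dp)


u.v = -47, |u| = sqrt(74) = 8.6023, |v| = sqrt(37) = 6.0828
cos(theta) = u.v/(|u||v|) = -47/sqrt(2738) = -0.898217
theta = acos(-0.898217) = 153.92 degrees

153.92 degrees


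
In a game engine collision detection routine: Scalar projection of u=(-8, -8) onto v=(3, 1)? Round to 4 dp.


u.v = -32, |v| = sqrt(10) = 3.1623
Scalar projection = u.v / |v| = -32 / sqrt(10) = -10.1193

-10.1193


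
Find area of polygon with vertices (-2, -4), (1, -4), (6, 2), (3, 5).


Shoelace sum: ((-2)*(-4) - 1*(-4)) + (1*2 - 6*(-4)) + (6*5 - 3*2) + (3*(-4) - (-2)*5)
= 60
Area = |60|/2 = 30

30


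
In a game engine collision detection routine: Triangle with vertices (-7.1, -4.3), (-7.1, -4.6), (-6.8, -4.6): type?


Side lengths squared: AB^2=0.09, BC^2=0.09, CA^2=0.18
Sorted: [0.09, 0.09, 0.18]
By sides: Isosceles, By angles: Right

Isosceles, Right


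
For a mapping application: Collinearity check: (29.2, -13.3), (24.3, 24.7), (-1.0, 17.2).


Cross product: (24.3-29.2)*(17.2-(-13.3)) - (24.7-(-13.3))*((-1)-29.2)
= 998.15

No, not collinear


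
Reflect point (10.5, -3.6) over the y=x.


Reflection over y=x: (x,y) -> (y,x)
(10.5, -3.6) -> (-3.6, 10.5)

(-3.6, 10.5)


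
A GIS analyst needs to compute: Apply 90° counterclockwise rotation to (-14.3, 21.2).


90° CCW: (x,y) -> (-y, x)
(-14.3,21.2) -> (-21.2, -14.3)

(-21.2, -14.3)


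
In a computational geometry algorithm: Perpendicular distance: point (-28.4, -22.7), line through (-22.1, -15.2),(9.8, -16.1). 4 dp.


|cross product| = 244.92
|line direction| = sqrt(1018.42) = 31.9127
Distance = 244.92/sqrt(1018.42) = 7.6747

7.6747


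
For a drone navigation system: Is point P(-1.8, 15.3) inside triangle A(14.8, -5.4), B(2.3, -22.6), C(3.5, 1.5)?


Cross products: AB x AP = -544.27, BC x BP = 144.29, CA x CP = 119.37
All same sign? no

No, outside


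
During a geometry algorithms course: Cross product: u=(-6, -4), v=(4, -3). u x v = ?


u x v = u_x*v_y - u_y*v_x = (-6)*(-3) - (-4)*4
= 18 - (-16) = 34

34


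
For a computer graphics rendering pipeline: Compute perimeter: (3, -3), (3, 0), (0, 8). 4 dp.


Sides: (3, -3)->(3, 0): sqrt(9) = 3, (3, 0)->(0, 8): sqrt(73) = 8.544004, (0, 8)->(3, -3): sqrt(130) = 11.401754
Sum = 22.945758
Perimeter = 22.9458

22.9458


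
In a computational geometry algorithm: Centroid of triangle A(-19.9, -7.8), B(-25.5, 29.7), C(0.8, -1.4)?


Centroid = ((x_A+x_B+x_C)/3, (y_A+y_B+y_C)/3)
= (((-19.9)+(-25.5)+0.8)/3, ((-7.8)+29.7+(-1.4))/3)
= (-14.8667, 6.8333)

(-14.8667, 6.8333)


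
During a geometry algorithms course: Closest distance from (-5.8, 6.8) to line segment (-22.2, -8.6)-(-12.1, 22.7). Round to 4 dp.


Project P onto AB: t = 0.5987 (clamped to [0,1])
Closest point on segment: (-16.1527, 10.1406)
Distance: 10.8783

10.8783


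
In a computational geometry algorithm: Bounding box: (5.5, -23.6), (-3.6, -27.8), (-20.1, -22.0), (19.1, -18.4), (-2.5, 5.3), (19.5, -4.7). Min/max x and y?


x range: [-20.1, 19.5]
y range: [-27.8, 5.3]
Bounding box: (-20.1,-27.8) to (19.5,5.3)

(-20.1,-27.8) to (19.5,5.3)


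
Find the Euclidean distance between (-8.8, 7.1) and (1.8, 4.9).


dx=10.6, dy=-2.2
d^2 = 10.6^2 + (-2.2)^2 = 117.2
d = sqrt(117.2) = 10.8259

10.8259


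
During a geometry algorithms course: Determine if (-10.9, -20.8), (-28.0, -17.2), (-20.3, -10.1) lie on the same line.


Cross product: ((-28)-(-10.9))*((-10.1)-(-20.8)) - ((-17.2)-(-20.8))*((-20.3)-(-10.9))
= -149.13

No, not collinear


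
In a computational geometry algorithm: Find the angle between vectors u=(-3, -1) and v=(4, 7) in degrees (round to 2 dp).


u.v = -19, |u| = sqrt(10) = 3.1623, |v| = sqrt(65) = 8.0623
cos(theta) = u.v/(|u||v|) = -19/sqrt(650) = -0.745241
theta = acos(-0.745241) = 138.18 degrees

138.18 degrees


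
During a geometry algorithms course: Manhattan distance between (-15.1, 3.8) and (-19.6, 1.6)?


|(-15.1)-(-19.6)| + |3.8-1.6| = 4.5 + 2.2 = 6.7

6.7


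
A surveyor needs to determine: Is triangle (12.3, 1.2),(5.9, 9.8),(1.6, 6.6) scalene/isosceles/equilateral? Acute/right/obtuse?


Side lengths squared: AB^2=114.92, BC^2=28.73, CA^2=143.65
Sorted: [28.73, 114.92, 143.65]
By sides: Scalene, By angles: Right

Scalene, Right


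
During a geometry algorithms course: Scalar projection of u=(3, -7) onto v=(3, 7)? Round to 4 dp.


u.v = -40, |v| = sqrt(58) = 7.6158
Scalar projection = u.v / |v| = -40 / sqrt(58) = -5.2523

-5.2523


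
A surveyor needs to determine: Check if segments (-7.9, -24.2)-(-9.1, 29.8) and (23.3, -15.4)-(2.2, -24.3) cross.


Cross products: d1=-92, d2=-1242.08, d3=-1695.36, d4=-545.28
d1*d2 < 0 and d3*d4 < 0? no

No, they don't intersect


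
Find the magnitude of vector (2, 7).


|u| = sqrt(2^2 + 7^2) = sqrt(53) = 7.2801

7.2801


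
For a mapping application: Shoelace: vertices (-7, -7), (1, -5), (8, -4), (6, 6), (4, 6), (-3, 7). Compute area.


Shoelace sum: ((-7)*(-5) - 1*(-7)) + (1*(-4) - 8*(-5)) + (8*6 - 6*(-4)) + (6*6 - 4*6) + (4*7 - (-3)*6) + ((-3)*(-7) - (-7)*7)
= 278
Area = |278|/2 = 139

139


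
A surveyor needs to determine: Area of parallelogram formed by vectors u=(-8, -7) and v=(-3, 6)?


|u x v| = |(-8)*6 - (-7)*(-3)|
= |(-48) - 21| = 69

69


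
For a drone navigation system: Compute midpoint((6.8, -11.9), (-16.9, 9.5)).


M = ((6.8+(-16.9))/2, ((-11.9)+9.5)/2)
= (-5.05, -1.2)

(-5.05, -1.2)


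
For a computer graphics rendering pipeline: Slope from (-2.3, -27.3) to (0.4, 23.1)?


slope = (y2-y1)/(x2-x1) = (23.1-(-27.3))/(0.4-(-2.3)) = 50.4/2.7 = 18.6667

18.6667


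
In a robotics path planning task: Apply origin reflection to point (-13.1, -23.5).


Reflection over origin: (x,y) -> (-x,-y)
(-13.1, -23.5) -> (13.1, 23.5)

(13.1, 23.5)


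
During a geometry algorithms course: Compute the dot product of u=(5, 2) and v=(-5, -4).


u . v = u_x*v_x + u_y*v_y = 5*(-5) + 2*(-4)
= (-25) + (-8) = -33

-33


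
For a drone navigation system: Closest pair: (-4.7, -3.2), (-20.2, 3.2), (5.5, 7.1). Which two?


d(P0,P1) = 16.7693, d(P0,P2) = 14.4959, d(P1,P2) = 25.9942
Closest: P0 and P2

Closest pair: (-4.7, -3.2) and (5.5, 7.1), distance = 14.4959


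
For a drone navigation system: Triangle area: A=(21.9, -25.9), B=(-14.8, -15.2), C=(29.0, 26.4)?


Area = |x_A(y_B-y_C) + x_B(y_C-y_A) + x_C(y_A-y_B)|/2
= |(-911.04) + (-774.04) + (-310.3)|/2
= 1995.38/2 = 997.69

997.69


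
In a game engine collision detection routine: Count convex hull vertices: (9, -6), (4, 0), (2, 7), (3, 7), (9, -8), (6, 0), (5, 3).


Convex hull vertices (CCW): (2, 7), (4, 0), (9, -8), (9, -6), (5, 3), (3, 7)
Count = 6

6


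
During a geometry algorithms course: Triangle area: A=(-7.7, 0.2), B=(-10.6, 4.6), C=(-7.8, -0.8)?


Area = |x_A(y_B-y_C) + x_B(y_C-y_A) + x_C(y_A-y_B)|/2
= |(-41.58) + 10.6 + 34.32|/2
= 3.34/2 = 1.67

1.67


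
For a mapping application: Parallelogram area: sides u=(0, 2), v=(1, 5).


|u x v| = |0*5 - 2*1|
= |0 - 2| = 2

2


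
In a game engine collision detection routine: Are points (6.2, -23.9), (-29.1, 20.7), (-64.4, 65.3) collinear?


Cross product: ((-29.1)-6.2)*(65.3-(-23.9)) - (20.7-(-23.9))*((-64.4)-6.2)
= 0

Yes, collinear


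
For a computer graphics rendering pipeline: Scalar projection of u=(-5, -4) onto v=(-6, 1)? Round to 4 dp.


u.v = 26, |v| = sqrt(37) = 6.0828
Scalar projection = u.v / |v| = 26 / sqrt(37) = 4.2744

4.2744


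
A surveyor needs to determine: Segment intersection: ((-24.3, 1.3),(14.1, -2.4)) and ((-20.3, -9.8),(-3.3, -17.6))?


Cross products: d1=157.5, d2=394.12, d3=-411.44, d4=-648.06
d1*d2 < 0 and d3*d4 < 0? no

No, they don't intersect


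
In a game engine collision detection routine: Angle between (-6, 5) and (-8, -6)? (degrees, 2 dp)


u.v = 18, |u| = sqrt(61) = 7.8102, |v| = sqrt(100) = 10
cos(theta) = u.v/(|u||v|) = 18/sqrt(6100) = 0.230466
theta = acos(0.230466) = 76.68 degrees

76.68 degrees


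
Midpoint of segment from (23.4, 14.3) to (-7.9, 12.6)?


M = ((23.4+(-7.9))/2, (14.3+12.6)/2)
= (7.75, 13.45)

(7.75, 13.45)


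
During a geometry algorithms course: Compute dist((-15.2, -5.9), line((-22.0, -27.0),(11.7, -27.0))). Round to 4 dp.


|cross product| = 711.07
|line direction| = sqrt(1135.69) = 33.7
Distance = 711.07/sqrt(1135.69) = 21.1

21.1
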